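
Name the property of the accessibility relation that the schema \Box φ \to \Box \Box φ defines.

Suppose □φ→□□φ is valid. Take Rxy, Ryz and set V(φ)={w : Rxw}. Then □φ at x, so □□φ at x, so □φ at y, so φ at z, i.e. Rxz.

transitivity: \forall x \forall y \forall z (Rxy \wedge Ryz \to Rxz)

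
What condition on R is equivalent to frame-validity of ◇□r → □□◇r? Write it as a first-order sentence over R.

This is a Sahlqvist (Geach-type) schema ◇^1□^1r → □^2◇^1r.
First-order correspondent: ∀x ∀y ∀z ((xRy ∧ xR²z) → ∃w (yRw ∧ zRw)).

∀x ∀y ∀z ((xRy ∧ xR²z) → ∃w (yRw ∧ zRw))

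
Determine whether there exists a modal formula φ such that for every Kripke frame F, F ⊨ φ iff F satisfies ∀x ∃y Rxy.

This is a Sahlqvist condition; the D axiom □r → ◇r defines it.
Suppose □r→◇r is valid. At any x set V(r)=W. Then □r at x, so ◇r at x, so x has a successor.

Yes — defined by □r → ◇r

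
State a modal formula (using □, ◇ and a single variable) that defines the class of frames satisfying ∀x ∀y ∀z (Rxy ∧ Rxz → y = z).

This is partial functionality; the standard corresponding axiom is CD: ◇r → □r.
Suppose ◇r→□r is valid. Take Rxy, Rxz and set V(r)={y}. Then ◇r at x, so □r at x, so r at z, i.e. z=y.

◇r → □r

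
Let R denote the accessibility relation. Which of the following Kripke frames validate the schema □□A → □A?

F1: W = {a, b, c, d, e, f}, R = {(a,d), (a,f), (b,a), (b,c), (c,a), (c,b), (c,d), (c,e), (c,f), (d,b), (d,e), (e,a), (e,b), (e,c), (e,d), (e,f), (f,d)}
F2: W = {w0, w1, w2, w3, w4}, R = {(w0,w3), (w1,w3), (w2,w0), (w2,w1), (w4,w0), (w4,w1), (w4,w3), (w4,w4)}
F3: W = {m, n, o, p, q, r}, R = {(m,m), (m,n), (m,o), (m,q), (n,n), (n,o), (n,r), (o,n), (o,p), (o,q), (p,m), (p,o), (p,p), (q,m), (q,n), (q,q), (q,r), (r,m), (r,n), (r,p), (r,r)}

This is the axiom for density; its first-order frame correspondent is ∀x ∀y (Rxy → ∃z (Rxz ∧ Rzy)).
F1: fails — Rbc but no z with Rbz and Rzc.
F2: fails — Rw1w3 but no z with Rw1z and Rzw3.
F3: holds.

F3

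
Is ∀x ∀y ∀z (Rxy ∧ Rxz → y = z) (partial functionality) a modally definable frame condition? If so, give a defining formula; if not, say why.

This is a Sahlqvist condition; the CD axiom ◇q → □q defines it.
Suppose ◇q→□q is valid. Take Rxy, Rxz and set V(q)={y}. Then ◇q at x, so □q at x, so q at z, i.e. z=y.

Yes — defined by ◇q → □q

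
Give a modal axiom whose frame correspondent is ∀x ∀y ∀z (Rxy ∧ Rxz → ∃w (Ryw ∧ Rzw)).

◇□r → □◇r

This is convergence; the standard corresponding axiom is .2: ◇□r → □◇r.
Suppose ◇□r→□◇r is valid. Take Rxy, Rxz and set V(r)={w : Ryw}. Then □r at y so ◇□r at x, so □◇r at x, so ◇r at z, giving w with Rzw and Ryw.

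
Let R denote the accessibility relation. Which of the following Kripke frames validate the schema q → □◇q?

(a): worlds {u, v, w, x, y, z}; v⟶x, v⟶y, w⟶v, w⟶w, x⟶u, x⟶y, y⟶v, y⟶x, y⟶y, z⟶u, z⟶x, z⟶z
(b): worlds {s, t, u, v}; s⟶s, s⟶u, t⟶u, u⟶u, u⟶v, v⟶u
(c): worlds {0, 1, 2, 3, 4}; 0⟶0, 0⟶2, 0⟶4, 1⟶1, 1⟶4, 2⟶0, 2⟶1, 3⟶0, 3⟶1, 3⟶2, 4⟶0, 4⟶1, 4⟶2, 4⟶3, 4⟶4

none

This is the axiom for symmetry; its first-order frame correspondent is ∀x ∀y (Rxy → Ryx).
(a): fails — Rzx but not Rxz.
(b): fails — Rtu but not Rut.
(c): fails — R32 but not R23.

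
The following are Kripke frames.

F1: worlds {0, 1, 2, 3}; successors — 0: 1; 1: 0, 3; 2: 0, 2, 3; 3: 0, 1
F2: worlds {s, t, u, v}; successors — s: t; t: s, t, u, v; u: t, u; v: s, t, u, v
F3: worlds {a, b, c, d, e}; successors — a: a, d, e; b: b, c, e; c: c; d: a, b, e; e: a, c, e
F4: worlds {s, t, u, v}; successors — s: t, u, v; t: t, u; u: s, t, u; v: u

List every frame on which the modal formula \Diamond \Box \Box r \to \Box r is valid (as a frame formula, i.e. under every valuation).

The schema corresponds to a generalized confluence (Geach) condition: \forall x \forall y \forall z ((xRy \wedge xRz) \to \exists w (y R^2 w \wedge z = w)).
F1: fails — 2R0, 2R2 but no w with 0R²w and 2=w.
F2: holds.
F3: fails — bRc, bRb but no w with cR²w and b=w.
F4: fails — sRt, sRv but no w with tR²w and v=w.

F2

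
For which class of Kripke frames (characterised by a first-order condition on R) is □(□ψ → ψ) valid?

shift-reflexivity: ∀x ∀y (Rxy → Ryy)

Suppose □(□ψ→ψ) is valid. Take Rxy and set V(ψ)={w : Ryw}. Then at y, □ψ holds; since □(□ψ→ψ) at x, □ψ→ψ at y, so ψ at y, i.e. Ryy.
Conversely, any frame satisfying ∀x ∀y (Rxy → Ryy) validates the schema.
Frame condition: ∀x ∀y (Rxy → Ryy).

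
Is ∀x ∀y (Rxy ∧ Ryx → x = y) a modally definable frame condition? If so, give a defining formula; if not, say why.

No

If a class were modally definable it would be closed under surjective bounded morphisms (Goldblatt–Thomason).
The 4-cycle (worlds 0,1,2,3 with 0→1→2→3→0) is antisymmetric. Sending even-indexed worlds to a and odd-indexed worlds to b is a surjective bounded morphism onto the two-world frame with a↔b, which is not antisymmetric.
So the class is not modally definable.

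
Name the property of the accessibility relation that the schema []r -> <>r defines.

Suppose □r→◇r is valid. At any x set V(r)=W. Then □r at x, so ◇r at x, so x has a successor.

Seriality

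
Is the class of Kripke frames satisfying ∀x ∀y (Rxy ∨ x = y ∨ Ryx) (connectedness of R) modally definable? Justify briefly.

Modal frame validity is preserved under disjoint unions.
Take 2 disjoint single-world reflexive frames: each is trivially connected, but their disjoint union has 2 worlds with no edge between distinct components, so it is not connected.
So the class is not modally definable.

Not definable by any modal formula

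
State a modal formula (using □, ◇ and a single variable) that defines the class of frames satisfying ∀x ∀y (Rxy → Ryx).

s → □◇s

A defining formula is s → □◇s (the B axiom).
Suppose s→□◇s is valid. Take Rxy and set V(s)={x}. Then s at x, so □◇s at x, so ◇s at y, so some z with Ryz has s; z=x, i.e. Ryx.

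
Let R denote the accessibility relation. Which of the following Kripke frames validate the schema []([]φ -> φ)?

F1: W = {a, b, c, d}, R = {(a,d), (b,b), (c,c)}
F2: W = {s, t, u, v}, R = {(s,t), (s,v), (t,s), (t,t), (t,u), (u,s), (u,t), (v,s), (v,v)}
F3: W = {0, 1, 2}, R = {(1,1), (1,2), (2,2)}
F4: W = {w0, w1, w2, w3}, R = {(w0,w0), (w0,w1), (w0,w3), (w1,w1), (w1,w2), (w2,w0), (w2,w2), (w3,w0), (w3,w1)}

F3

This is the axiom for shift-reflexivity; its first-order frame correspondent is forall x forall y (Rxy -> Ryy).
F1: fails — Rad but not Rdd.
F2: fails — Rus but not Rss.
F3: ✓.
F4: fails — Rw0w3 but not Rw3w3.
Valid on: F3.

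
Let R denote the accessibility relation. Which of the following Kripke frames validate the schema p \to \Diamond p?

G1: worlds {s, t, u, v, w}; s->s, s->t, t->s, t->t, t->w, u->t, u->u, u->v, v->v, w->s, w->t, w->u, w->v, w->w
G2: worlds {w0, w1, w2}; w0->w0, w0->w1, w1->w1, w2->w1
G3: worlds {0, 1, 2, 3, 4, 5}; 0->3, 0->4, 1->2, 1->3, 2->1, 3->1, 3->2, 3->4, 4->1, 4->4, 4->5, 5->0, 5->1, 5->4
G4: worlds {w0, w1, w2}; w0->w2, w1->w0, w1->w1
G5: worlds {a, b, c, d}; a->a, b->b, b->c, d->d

Frame correspondent (Sahlqvist): \forall x Rxx — i.e. reflexivity.
G1: ✓.
G2: fails — world w2 does not see itself.
G3: fails — world 0 does not see itself.
G4: fails — world w0 does not see itself.
G5: fails — world c does not see itself.
Valid on: G1.

G1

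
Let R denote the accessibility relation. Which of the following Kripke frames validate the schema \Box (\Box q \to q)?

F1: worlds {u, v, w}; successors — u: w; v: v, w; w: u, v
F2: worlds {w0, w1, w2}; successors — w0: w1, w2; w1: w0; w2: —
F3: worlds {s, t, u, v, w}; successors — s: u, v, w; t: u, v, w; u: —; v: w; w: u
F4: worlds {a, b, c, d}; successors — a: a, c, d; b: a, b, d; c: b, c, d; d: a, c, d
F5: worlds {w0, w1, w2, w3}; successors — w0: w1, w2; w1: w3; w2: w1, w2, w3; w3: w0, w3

This is the axiom for shift-reflexivity; its first-order frame correspondent is \forall x \forall y (Rxy \to Ryy).
F1: fails — Rwu but not Ruu.
F2: fails — Rw0w1 but not Rw1w1.
F3: fails — Rtv but not Rvv.
F4: holds.
F5: fails — Rw3w0 but not Rw0w0.

F4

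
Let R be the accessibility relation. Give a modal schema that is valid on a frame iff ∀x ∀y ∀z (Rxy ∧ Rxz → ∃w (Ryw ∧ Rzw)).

A defining formula is ◇□r → □◇r (the .2 axiom).

◇□r → □◇r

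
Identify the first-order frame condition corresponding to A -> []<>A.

Suppose A→□◇A is valid. Take Rxy and set V(A)={x}. Then A at x, so □◇A at x, so ◇A at y, so some z with Ryz has A; z=x, i.e. Ryx.

Symmetry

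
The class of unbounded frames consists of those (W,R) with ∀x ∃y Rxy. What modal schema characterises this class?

A defining formula is □q → ◇q (the D axiom).
Suppose □q→◇q is valid. At any x set V(q)=W. Then □q at x, so ◇q at x, so x has a successor.

□q → ◇q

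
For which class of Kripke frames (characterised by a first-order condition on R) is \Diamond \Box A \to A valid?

This is frame-equivalent to A → □◇A (substitute ¬A for A and contrapose).
Suppose A→□◇A is valid. Take Rxy and set V(A)={x}. Then A at x, so □◇A at x, so ◇A at y, so some z with Ryz has A; z=x, i.e. Ryx.

symmetry: \forall x \forall y (Rxy \to Ryx)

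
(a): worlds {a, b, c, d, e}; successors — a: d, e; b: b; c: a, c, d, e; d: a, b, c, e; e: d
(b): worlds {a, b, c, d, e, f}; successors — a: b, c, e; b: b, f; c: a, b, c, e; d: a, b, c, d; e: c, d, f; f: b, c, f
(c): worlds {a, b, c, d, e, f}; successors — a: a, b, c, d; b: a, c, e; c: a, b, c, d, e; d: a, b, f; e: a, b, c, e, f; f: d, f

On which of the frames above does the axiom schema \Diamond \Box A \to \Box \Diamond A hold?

This is the axiom for convergence; its first-order frame correspondent is \forall x \forall y \forall z (Rxy \wedge Rxz \to \exists w (Ryw \wedge Rzw)).
(a): fails — Rae and Rad but e and d have no common successor.
(b): satisfies the condition.
(c): fails — Rdf and Rdb but f and b have no common successor.

(b)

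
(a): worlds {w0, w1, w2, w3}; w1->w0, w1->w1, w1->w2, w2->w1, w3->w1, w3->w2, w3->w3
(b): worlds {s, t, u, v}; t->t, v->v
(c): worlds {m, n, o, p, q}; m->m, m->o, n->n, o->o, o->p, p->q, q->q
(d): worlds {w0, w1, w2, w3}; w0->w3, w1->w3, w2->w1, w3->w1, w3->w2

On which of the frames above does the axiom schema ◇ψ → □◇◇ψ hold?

Frame correspondent (Sahlqvist): ∀x ∀y ∀z ((xRy ∧ xRz) → ∃w (y = w ∧ zR²w)) — i.e. a generalized confluence (Geach) condition.
(a): fails — w1Rw0, w1Rw0 but no w with w0=w and w0R²w.
(b): holds.
(c): fails — mRm, mRo but no w with m=w and oR²w.
(d): fails — w3Rw1, w3Rw2 but no w with w1=w and w2R²w.

(b)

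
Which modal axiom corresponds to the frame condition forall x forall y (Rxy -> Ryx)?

The condition is symmetry. The B schema p → □◇p defines it.
Suppose p→□◇p is valid. Take Rxy and set V(p)={x}. Then p at x, so □◇p at x, so ◇p at y, so some z with Ryz has p; z=x, i.e. Ryx.

p → □◇p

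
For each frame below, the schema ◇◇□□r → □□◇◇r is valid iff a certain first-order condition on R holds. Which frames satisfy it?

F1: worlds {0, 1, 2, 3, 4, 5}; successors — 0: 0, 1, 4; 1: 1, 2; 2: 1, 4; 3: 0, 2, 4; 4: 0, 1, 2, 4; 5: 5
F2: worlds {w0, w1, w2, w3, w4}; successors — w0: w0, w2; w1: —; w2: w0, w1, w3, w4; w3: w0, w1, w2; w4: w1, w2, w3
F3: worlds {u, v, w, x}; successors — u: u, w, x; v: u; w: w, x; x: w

This is the axiom for a generalized confluence (Geach) condition; its first-order frame correspondent is ∀x ∀y ∀z ((xR²y ∧ xR²z) → ∃w (yR²w ∧ zR²w)).
F1: condition met.
F2: fails — w0R²w0, w0R²w1 but no w with w0R²w and w1R²w.
F3: condition met.

F1, F3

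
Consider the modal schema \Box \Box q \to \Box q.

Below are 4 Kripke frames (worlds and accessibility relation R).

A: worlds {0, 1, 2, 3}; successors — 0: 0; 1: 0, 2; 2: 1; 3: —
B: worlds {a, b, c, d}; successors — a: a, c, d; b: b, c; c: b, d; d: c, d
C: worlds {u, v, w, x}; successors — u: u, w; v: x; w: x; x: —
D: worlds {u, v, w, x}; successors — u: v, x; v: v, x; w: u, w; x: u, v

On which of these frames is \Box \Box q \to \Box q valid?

B

The schema corresponds to density: \forall x \forall y (Rxy \to \exists z (Rxz \wedge Rzy)).
A: fails — R12 but no z with R1z and Rz2.
B: condition met.
C: fails — Rvx but no z with Rvz and Rzx.
D: fails — Rxu but no z with Rxz and Rzu.
Valid on: B.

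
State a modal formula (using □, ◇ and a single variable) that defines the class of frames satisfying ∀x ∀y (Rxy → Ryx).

The condition is symmetry. The B schema ψ → □◇ψ defines it.

ψ → □◇ψ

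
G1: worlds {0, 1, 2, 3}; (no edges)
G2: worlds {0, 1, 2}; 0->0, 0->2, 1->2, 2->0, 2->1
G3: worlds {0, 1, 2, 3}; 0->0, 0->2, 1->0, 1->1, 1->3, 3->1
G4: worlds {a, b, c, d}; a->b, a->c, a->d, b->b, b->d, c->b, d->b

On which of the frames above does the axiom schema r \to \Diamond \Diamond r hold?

G2

This is the axiom for a generalized confluence (Geach) condition; its first-order frame correspondent is \forall x \exists w (x = w \wedge x R^2 w).
G1: fails — at 0 but no w with 0=w and 0R²w.
G2: holds.
G3: fails — at 2 but no w with 2=w and 2R²w.
G4: fails — at a but no w with a=w and aR²w.
Valid on: G2.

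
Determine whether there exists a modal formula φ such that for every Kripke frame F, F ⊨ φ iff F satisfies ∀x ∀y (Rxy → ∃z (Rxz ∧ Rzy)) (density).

Yes: it is density, defined by the C4 schema □□r → □r.
Suppose □□r→□r is valid. Take Rxy and set V(r)={w : xR²w}. Then □□r at x, so □r at x, so r at y, i.e. ∃z(Rxz∧Rzy).

Yes, by □□r → □r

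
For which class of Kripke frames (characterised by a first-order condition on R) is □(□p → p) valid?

This is the T□ axiom.
Its frame correspondent is shift-reflexivity — ∀x ∀y (Rxy → Ryy).

Shift-reflexivity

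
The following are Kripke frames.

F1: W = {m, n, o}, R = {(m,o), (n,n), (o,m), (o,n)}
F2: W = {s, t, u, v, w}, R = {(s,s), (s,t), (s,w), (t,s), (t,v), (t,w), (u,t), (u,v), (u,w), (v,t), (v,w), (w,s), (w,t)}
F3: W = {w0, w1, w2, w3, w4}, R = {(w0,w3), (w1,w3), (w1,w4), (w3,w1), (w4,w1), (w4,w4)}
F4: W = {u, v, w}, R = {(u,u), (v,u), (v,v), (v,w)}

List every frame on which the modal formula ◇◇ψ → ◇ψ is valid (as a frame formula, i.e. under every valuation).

Frame correspondent (Sahlqvist): ∀x ∀y ∀z (Rxy ∧ Ryz → Rxz) — i.e. transitivity.
F1: fails — Rom and Rmo but not Roo.
F2: fails — Rwt and Rtv but not Rwv.
F3: fails — Rw3w1 and Rw1w3 but not Rw3w3.
F4: satisfies the condition.
Valid on: F4.

F4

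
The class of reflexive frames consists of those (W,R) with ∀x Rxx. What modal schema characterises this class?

The condition is reflexivity. The T schema □r → r defines it.
Suppose □r→r is valid. At any x set V(r)={w : Rxw}. Then □r holds at x, so r holds at x, i.e. Rxx.

□r → r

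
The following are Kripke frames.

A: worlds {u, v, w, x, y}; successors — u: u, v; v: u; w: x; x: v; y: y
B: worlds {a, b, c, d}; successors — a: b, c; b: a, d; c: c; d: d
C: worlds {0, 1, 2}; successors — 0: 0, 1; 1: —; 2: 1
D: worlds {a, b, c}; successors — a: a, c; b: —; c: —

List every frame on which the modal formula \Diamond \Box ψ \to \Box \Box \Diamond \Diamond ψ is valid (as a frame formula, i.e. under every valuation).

This is the axiom for a generalized confluence (Geach) condition; its first-order frame correspondent is \forall x \forall y \forall z ((xRy \wedge x R^2 z) \to \exists w (yRw \wedge z R^2 w)).
A: ✓.
B: fails — aRb, aR²c but no w with bRw and cR²w.
C: fails — 0R0, 0R²1 but no w with 0Rw and 1R²w.
D: fails — aRa, aR²c but no w with aRw and cR²w.

A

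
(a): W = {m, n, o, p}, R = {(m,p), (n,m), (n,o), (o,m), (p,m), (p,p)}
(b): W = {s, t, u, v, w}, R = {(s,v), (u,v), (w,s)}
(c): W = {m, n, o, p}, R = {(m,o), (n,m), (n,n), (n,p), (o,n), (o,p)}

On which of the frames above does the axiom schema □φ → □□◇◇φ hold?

(a)

The schema corresponds to a generalized confluence (Geach) condition: ∀x ∀z (xR²z → ∃w (xRw ∧ zR²w)).
(a): ✓.
(b): fails — wR²v but no w* with wRw* and vR²w*.
(c): fails — mR²p but no w with mRw and pR²w.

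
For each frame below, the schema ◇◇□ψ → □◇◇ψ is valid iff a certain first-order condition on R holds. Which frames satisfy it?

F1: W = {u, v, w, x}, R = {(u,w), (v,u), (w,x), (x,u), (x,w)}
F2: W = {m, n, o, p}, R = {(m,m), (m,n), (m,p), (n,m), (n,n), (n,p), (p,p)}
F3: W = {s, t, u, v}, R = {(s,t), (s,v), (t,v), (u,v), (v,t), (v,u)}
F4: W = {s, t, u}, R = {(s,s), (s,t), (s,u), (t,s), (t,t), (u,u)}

This is the axiom for a generalized confluence (Geach) condition; its first-order frame correspondent is ∀x ∀y ∀z ((xR²y ∧ xRz) → ∃w (yRw ∧ zR²w)).
F1: fails — xR²w, xRw but no t with wRt and wR²t.
F2: condition met.
F3: fails — sR²t, sRt but no w with tRw and tR²w.
F4: fails — sR²t, sRu but no w with tRw and uR²w.
Valid on: F2.

F2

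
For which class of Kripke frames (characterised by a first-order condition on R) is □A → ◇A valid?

This schema is the D axiom.
It corresponds to seriality: ∀x ∃y Rxy.

seriality: ∀x ∃y Rxy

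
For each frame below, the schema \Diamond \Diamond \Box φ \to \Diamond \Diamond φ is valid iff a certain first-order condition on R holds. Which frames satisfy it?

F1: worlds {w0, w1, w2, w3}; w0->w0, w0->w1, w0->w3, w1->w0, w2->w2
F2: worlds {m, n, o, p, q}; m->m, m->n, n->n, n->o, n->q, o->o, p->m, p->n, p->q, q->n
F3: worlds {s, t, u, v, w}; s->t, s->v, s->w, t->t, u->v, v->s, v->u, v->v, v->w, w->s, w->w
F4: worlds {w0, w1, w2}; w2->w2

F2, F3, F4

Frame correspondent (Sahlqvist): \forall x \forall y (x R^2 y \to \exists w (yRw \wedge x R^2 w)) — i.e. a generalized confluence (Geach) condition.
F1: fails — w0R²w3 but no w with w3Rw and w0R²w.
F2: satisfies the condition.
F3: satisfies the condition.
F4: satisfies the condition.
Valid on: F2, F3, F4.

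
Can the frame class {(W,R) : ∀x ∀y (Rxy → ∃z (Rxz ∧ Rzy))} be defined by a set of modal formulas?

Yes: it is density, defined by the C4 schema □□q → □q.
Suppose □□q→□q is valid. Take Rxy and set V(q)={w : xR²w}. Then □□q at x, so □q at x, so q at y, i.e. ∃z(Rxz∧Rzy).

Definable; □□q → □q defines it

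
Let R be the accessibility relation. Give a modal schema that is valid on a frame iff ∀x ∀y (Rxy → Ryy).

This is shift-reflexivity; the standard corresponding axiom is T□: □(□s → s).
Suppose □(□s→s) is valid. Take Rxy and set V(s)={w : Ryw}. Then at y, □s holds; since □(□s→s) at x, □s→s at y, so s at y, i.e. Ryy.

□(□s → s)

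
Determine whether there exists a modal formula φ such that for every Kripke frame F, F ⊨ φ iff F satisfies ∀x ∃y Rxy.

Yes, by □r → ◇r

The condition is seriality. A defining modal formula is □r → ◇r.
Suppose □r→◇r is valid. At any x set V(r)=W. Then □r at x, so ◇r at x, so x has a successor.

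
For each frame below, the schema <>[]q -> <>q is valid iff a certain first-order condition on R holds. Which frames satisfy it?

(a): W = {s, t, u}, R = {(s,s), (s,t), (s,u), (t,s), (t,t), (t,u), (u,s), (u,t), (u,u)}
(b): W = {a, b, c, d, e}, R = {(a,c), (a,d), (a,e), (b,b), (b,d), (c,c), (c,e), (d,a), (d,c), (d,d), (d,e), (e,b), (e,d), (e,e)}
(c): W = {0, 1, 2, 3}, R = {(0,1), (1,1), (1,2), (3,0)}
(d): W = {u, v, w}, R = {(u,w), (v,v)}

The schema corresponds to a generalized confluence (Geach) condition: forall x forall y (xRy -> exists w (yRw & xRw)).
(a): ✓.
(b): ✓.
(c): fails — 1R2 but no w with 2Rw and 1Rw.
(d): fails — uRw but no t with wRt and uRt.
Valid on: (a), (b).

(a), (b)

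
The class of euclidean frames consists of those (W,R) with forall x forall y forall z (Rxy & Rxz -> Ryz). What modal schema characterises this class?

The condition is the Euclidean property. The 5 schema ◇r → □◇r defines it.
Suppose ◇r→□◇r is valid. Take Rxy, Rxz and set V(r)={y}. Then ◇r at x, so □◇r at x, so ◇r at z, so some w with Rzw has r; w=y, i.e. Rzy. By symmetry of the argument, Ryz.

◇r → □◇r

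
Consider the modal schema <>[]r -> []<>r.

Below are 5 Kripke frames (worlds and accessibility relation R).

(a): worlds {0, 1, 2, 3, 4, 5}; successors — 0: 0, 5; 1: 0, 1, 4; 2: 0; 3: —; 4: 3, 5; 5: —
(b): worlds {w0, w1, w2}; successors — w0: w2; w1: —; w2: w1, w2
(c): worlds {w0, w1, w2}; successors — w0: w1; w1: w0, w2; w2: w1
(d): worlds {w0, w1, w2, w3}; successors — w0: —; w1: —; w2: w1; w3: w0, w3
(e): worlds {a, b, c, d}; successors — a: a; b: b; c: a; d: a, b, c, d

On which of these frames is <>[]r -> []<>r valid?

This is the axiom for convergence; its first-order frame correspondent is forall x forall y forall z (Rxy & Rxz -> exists w (Ryw & Rzw)).
(a): fails — R00 and R05 but 0 and 5 have no common successor.
(b): fails — Rw2w1 and Rw2w1 but w1 and w1 have no common successor.
(c): condition met.
(d): fails — Rw2w1 and Rw2w1 but w1 and w1 have no common successor.
(e): fails — Rdc and Rdb but c and b have no common successor.
Valid on: (c).

(c)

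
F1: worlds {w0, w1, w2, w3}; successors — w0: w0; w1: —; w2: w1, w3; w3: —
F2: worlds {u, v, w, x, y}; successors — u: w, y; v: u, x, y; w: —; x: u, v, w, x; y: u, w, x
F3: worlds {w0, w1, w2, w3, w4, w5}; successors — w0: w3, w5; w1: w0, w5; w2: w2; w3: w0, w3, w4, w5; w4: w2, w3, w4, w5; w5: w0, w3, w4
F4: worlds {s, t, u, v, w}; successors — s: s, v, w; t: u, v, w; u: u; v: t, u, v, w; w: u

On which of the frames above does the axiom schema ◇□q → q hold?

The schema corresponds to symmetry: ∀x ∀y (Rxy → Ryx).
F1: fails — Rw2w1 but not Rw1w2.
F2: fails — Rxw but not Rwx.
F3: fails — Rw1w5 but not Rw5w1.
F4: fails — Rwu but not Ruw.

none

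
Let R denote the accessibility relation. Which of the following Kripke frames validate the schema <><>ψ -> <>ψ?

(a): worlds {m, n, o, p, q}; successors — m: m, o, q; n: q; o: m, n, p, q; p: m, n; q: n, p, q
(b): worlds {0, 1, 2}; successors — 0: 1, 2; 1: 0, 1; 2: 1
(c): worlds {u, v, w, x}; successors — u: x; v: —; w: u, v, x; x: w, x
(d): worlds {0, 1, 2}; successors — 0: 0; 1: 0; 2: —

(d)

The schema corresponds to transitivity: forall x forall y forall z (Rxy & Ryz -> Rxz).
(a): fails — Rom and Rmo but not Roo.
(b): fails — R10 and R02 but not R12.
(c): fails — Rxw and Rwu but not Rxu.
(d): condition met.
Valid on: (d).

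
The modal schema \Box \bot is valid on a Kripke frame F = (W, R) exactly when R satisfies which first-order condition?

□⊥ is valid iff no world has any successor (otherwise □⊥ fails at any world with one).

Emptiness of R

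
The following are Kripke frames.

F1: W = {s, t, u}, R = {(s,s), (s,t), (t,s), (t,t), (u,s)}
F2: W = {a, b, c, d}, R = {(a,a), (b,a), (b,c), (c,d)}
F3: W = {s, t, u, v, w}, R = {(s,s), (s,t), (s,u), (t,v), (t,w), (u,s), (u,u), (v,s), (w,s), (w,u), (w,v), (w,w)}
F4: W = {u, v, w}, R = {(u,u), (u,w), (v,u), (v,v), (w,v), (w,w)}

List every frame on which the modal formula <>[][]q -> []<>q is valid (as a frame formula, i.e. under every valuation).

Frame correspondent (Sahlqvist): forall x forall y forall z ((xRy & xRz) -> exists w (y R^2 w & zRw)) — i.e. a generalized confluence (Geach) condition.
F1: holds.
F2: fails — bRa, bRc but no w with aR²w and cRw.
F3: fails — sRu, sRt but no w* with uR²w* and tRw*.
F4: holds.
Valid on: F1, F4.

F1, F4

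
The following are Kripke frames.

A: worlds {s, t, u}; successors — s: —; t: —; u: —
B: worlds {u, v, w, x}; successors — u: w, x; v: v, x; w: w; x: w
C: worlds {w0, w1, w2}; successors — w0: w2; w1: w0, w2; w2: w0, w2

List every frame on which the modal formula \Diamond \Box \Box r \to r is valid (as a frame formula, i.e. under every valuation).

A

Frame correspondent (Sahlqvist): \forall x \forall y (xRy \to \exists w (y R^2 w \wedge x = w)) — i.e. a generalized confluence (Geach) condition.
A: holds.
B: fails — uRw but no t with wR²t and u=t.
C: fails — w1Rw0 but no w with w0R²w and w1=w.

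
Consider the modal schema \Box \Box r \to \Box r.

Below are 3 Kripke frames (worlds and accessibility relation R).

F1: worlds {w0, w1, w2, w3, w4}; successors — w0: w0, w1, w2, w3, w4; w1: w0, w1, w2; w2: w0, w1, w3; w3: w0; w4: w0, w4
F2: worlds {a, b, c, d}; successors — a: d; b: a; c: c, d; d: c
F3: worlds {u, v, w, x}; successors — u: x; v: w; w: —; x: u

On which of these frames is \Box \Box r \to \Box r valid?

The schema corresponds to density: \forall x \forall y (Rxy \to \exists z (Rxz \wedge Rzy)).
F1: condition met.
F2: fails — Rba but no z with Rbz and Rza.
F3: fails — Rxu but no z with Rxz and Rzu.

F1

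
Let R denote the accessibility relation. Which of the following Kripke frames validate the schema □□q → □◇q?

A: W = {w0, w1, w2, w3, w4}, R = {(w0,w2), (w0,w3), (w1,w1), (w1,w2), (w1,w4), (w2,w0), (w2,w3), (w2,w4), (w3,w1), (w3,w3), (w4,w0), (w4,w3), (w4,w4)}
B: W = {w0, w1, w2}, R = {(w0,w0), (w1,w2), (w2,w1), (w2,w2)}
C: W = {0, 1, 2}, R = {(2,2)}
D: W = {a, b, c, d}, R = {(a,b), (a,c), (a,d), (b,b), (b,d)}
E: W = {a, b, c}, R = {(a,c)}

A, B, C

Frame correspondent (Sahlqvist): ∀x ∀z (xRz → ∃w (xR²w ∧ zRw)) — i.e. a generalized confluence (Geach) condition.
A: condition met.
B: condition met.
C: condition met.
D: fails — aRc but no w with aR²w and cRw.
E: fails — aRc but no w with aR²w and cRw.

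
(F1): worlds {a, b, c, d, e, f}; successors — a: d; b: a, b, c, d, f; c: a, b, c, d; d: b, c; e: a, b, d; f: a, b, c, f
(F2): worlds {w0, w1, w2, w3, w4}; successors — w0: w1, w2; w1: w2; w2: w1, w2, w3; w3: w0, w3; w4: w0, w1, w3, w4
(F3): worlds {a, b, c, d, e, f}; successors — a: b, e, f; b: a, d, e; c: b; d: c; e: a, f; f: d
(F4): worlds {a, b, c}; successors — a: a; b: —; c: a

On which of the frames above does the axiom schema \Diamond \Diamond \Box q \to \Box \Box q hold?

(F4)

The schema corresponds to a generalized confluence (Geach) condition: \forall x \forall y \forall z ((x R^2 y \wedge x R^2 z) \to \exists w (yRw \wedge z = w)).
(F1): fails — bR²a, bR²a but no w with aRw and a=w.
(F2): fails — w0R²w1, w0R²w1 but no w with w1Rw and w1=w.
(F3): fails — aR²a, aR²a but no w with aRw and a=w.
(F4): condition met.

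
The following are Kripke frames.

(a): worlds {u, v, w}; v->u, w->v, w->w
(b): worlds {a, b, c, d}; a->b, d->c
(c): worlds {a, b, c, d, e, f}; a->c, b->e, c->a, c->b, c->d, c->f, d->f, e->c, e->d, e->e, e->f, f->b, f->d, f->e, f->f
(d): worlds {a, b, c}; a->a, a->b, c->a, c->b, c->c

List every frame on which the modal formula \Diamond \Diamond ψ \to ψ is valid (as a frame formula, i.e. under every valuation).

(b)

This is the axiom for a generalized confluence (Geach) condition; its first-order frame correspondent is \forall x \forall y (x R^2 y \to \exists w (y = w \wedge x = w)).
(a): fails — wR²u but u ≠ w.
(b): ✓.
(c): fails — aR²b but b ≠ a.
(d): fails — aR²b but b ≠ a.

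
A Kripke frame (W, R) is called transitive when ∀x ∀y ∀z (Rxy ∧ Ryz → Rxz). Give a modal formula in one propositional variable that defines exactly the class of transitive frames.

□s → □□s

A defining formula is □s → □□s (the 4 axiom).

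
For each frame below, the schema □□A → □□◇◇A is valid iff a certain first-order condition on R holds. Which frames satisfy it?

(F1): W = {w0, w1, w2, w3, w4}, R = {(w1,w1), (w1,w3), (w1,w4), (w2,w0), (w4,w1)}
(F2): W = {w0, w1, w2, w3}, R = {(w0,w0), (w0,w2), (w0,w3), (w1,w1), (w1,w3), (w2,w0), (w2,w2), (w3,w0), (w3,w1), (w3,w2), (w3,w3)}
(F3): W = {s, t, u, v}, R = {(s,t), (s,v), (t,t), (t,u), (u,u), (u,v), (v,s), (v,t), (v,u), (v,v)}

(F2), (F3)

The schema corresponds to a generalized confluence (Geach) condition: ∀x ∀z (xR²z → ∃w (xR²w ∧ zR²w)).
(F1): fails — w1R²w3 but no w with w1R²w and w3R²w.
(F2): satisfies the condition.
(F3): satisfies the condition.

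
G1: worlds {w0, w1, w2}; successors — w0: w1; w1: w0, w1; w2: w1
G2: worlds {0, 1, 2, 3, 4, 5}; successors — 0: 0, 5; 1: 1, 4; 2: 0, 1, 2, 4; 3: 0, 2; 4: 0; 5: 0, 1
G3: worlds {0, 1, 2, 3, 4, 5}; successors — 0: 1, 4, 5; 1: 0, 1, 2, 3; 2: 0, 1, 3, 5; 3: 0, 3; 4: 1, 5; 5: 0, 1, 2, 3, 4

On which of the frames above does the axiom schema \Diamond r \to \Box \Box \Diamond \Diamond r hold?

G1

Frame correspondent (Sahlqvist): \forall x \forall y \forall z ((xRy \wedge x R^2 z) \to \exists w (y = w \wedge z R^2 w)) — i.e. a generalized confluence (Geach) condition.
G1: ✓.
G2: fails — 0R5, 0R²1 but no w with 5=w and 1R²w.
G3: fails — 0R5, 0R²4 but no w with 5=w and 4R²w.
Valid on: G1.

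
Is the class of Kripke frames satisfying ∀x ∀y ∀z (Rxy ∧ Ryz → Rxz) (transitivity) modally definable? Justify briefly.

Yes, by □q → □□q

Yes: it is transitivity, defined by the 4 schema □q → □□q.
Suppose □q→□□q is valid. Take Rxy, Ryz and set V(q)={w : Rxw}. Then □q at x, so □□q at x, so □q at y, so q at z, i.e. Rxz.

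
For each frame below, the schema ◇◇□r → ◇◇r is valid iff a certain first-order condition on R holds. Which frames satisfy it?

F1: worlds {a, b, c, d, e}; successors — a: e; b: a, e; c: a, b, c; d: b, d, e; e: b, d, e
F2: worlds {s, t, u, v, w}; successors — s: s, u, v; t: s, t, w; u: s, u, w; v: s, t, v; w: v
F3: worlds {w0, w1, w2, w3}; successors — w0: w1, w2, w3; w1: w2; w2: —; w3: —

F1, F2

This is the axiom for a generalized confluence (Geach) condition; its first-order frame correspondent is ∀x ∀y (xR²y → ∃w (yRw ∧ xR²w)).
F1: condition met.
F2: condition met.
F3: fails — w0R²w2 but no w with w2Rw and w0R²w.
Valid on: F1, F2.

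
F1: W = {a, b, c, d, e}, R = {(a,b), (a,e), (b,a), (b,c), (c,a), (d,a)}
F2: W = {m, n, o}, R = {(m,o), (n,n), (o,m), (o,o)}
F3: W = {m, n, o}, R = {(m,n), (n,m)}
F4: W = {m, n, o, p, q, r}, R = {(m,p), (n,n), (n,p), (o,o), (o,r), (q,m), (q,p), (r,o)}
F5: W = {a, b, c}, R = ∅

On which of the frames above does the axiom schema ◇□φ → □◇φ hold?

F2, F3, F5

The schema corresponds to convergence: ∀x ∀y ∀z (Rxy ∧ Rxz → ∃w (Ryw ∧ Rzw)).
F1: fails — Rab and Rae but b and e have no common successor.
F2: holds.
F3: holds.
F4: fails — Rmp and Rmp but p and p have no common successor.
F5: holds.
Valid on: F2, F3, F5.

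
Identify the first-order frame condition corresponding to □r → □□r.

transitivity: ∀x ∀y ∀z (Rxy ∧ Ryz → Rxz)

This schema is the 4 axiom.
It corresponds to transitivity: ∀x ∀y ∀z (Rxy ∧ Ryz → Rxz).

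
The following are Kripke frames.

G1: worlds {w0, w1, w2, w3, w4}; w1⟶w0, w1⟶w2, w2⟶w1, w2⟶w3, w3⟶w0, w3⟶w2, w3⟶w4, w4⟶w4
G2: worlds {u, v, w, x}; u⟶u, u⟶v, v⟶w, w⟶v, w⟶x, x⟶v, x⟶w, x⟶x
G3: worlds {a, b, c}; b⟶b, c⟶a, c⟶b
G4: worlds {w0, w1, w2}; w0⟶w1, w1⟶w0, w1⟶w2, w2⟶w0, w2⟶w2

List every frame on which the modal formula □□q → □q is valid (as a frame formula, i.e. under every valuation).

This is the axiom for density; its first-order frame correspondent is ∀x ∀y (Rxy → ∃z (Rxz ∧ Rzy)).
G1: fails — Rw1w2 but no z with Rw1z and Rzw2.
G2: fails — Rvw but no z with Rvz and Rzw.
G3: fails — Rca but no z with Rcz and Rza.
G4: fails — Rw0w1 but no z with Rw0z and Rzw1.

none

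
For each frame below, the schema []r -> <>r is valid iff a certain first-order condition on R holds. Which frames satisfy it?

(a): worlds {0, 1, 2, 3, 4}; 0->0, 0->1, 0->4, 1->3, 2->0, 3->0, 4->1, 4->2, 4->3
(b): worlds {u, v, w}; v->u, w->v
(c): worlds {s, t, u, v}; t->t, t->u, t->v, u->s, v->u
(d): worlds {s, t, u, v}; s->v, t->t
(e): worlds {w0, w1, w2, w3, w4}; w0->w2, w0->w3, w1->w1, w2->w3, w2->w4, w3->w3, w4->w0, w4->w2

(a), (e)

Frame correspondent (Sahlqvist): forall x exists y Rxy — i.e. seriality.
(a): ✓.
(b): fails — world u has no successor.
(c): fails — world s has no successor.
(d): fails — world u has no successor.
(e): ✓.
Valid on: (a), (e).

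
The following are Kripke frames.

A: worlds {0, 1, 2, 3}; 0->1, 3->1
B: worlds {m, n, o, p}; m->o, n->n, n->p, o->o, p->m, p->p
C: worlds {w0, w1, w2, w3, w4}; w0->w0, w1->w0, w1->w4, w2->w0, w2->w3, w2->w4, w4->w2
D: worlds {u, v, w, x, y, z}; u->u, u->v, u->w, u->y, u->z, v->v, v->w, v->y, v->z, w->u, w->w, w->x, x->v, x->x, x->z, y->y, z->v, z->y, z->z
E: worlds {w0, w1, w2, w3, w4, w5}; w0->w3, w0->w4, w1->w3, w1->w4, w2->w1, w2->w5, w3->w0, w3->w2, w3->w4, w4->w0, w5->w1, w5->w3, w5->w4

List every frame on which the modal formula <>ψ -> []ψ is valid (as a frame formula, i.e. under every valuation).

Frame correspondent (Sahlqvist): forall x forall y forall z (Rxy & Rxz -> y = z) — i.e. partial functionality.
A: condition met.
B: fails — n sees both n and p.
C: fails — w1 sees both w0 and w4.
D: fails — u sees both u and v.
E: fails — w0 sees both w3 and w4.
Valid on: A.

A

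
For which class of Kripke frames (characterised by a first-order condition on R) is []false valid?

emptiness of R: forall x forall y ~Rxy

□⊥ is valid iff no world has any successor (otherwise □⊥ fails at any world with one).
Conversely, any frame satisfying forall x forall y ~Rxy validates the schema.
So the correspondent is emptiness of R.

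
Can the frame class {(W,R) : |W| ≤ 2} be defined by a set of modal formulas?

If a class were modally definable it would be closed under disjoint unions (Goldblatt–Thomason).
Any modal formula valid on each of 3 disjoint one-world frames is valid on their disjoint union (validity is preserved under disjoint unions). Each one-world frame has |W|=1≤2, but the union has |W|=3.
So the class is not modally definable.

Not definable by any modal formula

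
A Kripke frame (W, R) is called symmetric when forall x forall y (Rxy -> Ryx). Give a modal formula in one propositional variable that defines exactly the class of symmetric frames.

s → □◇s

A defining formula is s → □◇s (the B axiom).
Suppose s→□◇s is valid. Take Rxy and set V(s)={x}. Then s at x, so □◇s at x, so ◇s at y, so some z with Ryz has s; z=x, i.e. Ryx.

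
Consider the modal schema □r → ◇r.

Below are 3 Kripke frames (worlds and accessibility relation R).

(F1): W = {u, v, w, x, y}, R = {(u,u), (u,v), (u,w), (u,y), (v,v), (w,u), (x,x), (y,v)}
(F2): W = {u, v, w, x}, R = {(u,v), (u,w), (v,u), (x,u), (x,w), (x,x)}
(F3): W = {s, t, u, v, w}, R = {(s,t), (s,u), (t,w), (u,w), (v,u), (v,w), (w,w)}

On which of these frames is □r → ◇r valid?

The schema corresponds to seriality: ∀x ∃y Rxy.
(F1): ✓.
(F2): fails — world w has no successor.
(F3): ✓.
Valid on: (F1), (F3).

(F1), (F3)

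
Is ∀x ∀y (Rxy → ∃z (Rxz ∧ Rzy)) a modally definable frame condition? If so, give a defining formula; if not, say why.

Definable; □□q → □q defines it

This is a Sahlqvist condition; the C4 axiom □□q → □q defines it.
Suppose □□q→□q is valid. Take Rxy and set V(q)={w : xR²w}. Then □□q at x, so □q at x, so q at y, i.e. ∃z(Rxz∧Rzy).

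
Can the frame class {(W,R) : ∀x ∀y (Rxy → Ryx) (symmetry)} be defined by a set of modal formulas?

Yes: it is symmetry, defined by the B schema q → □◇q.
Suppose q→□◇q is valid. Take Rxy and set V(q)={x}. Then q at x, so □◇q at x, so ◇q at y, so some z with Ryz has q; z=x, i.e. Ryx.

Yes — defined by q → □◇q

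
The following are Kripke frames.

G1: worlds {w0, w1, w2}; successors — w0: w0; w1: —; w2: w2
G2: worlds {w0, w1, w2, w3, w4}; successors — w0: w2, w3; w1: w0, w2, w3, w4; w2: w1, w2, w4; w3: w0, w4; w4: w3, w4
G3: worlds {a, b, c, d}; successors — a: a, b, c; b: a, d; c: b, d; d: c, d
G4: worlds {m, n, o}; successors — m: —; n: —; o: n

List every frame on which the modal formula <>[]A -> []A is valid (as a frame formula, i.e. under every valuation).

G1

The schema corresponds to the Euclidean property: forall x forall y forall z (Rxy & Rxz -> Ryz).
G1: condition met.
G2: fails — Rw0w2 and Rw0w3 but not Rw2w3.
G3: fails — Rab and Rab but not Rbb.
G4: fails — Ron and Ron but not Rnn.
Valid on: G1.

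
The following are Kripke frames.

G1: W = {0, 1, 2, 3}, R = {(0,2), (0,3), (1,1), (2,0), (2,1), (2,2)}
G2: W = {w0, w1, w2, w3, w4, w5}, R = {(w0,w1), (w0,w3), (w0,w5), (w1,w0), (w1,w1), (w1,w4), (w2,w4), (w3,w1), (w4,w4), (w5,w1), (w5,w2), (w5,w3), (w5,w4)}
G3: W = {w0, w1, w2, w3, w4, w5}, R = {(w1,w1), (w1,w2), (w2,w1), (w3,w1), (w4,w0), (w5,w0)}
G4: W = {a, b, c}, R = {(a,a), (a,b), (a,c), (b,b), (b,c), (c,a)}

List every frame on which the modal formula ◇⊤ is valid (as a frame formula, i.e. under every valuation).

The schema corresponds to seriality: ∀x ∃y Rxy.
G1: fails — world 3 has no successor.
G2: ✓.
G3: fails — world w0 has no successor.
G4: ✓.

G2, G4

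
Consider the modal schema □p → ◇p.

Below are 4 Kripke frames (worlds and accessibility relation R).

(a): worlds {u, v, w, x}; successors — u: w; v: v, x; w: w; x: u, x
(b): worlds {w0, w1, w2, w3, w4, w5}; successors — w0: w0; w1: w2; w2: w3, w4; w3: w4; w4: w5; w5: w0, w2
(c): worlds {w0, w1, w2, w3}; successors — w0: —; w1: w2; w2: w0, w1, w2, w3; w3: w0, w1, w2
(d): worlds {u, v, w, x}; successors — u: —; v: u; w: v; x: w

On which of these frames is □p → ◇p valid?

This is the axiom for seriality; its first-order frame correspondent is ∀x ∃y Rxy.
(a): ✓.
(b): ✓.
(c): fails — world w0 has no successor.
(d): fails — world u has no successor.

(a), (b)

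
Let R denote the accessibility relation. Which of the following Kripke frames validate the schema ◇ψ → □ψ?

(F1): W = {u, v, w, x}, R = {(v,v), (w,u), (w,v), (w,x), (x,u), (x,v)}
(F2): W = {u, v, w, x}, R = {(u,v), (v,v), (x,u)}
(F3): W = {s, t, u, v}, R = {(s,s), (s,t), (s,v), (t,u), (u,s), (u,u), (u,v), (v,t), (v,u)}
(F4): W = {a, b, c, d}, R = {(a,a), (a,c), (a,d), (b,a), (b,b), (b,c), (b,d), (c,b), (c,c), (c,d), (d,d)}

(F2)

The schema corresponds to partial functionality: ∀x ∀y ∀z (Rxy ∧ Rxz → y = z).
(F1): fails — w sees both u and v.
(F2): condition met.
(F3): fails — s sees both s and t.
(F4): fails — a sees both a and c.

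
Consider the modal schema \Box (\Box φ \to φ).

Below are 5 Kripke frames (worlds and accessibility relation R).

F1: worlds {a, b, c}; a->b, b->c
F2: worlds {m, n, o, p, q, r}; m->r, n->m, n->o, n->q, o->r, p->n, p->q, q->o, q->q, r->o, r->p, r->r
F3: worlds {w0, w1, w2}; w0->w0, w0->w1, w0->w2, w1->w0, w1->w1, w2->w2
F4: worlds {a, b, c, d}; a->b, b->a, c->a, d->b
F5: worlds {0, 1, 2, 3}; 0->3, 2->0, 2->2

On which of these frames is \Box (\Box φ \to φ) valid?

F3

This is the axiom for shift-reflexivity; its first-order frame correspondent is \forall x \forall y (Rxy \to Ryy).
F1: fails — Rab but not Rbb.
F2: fails — Rpn but not Rnn.
F3: ✓.
F4: fails — Rdb but not Rbb.
F5: fails — R20 but not R00.
Valid on: F3.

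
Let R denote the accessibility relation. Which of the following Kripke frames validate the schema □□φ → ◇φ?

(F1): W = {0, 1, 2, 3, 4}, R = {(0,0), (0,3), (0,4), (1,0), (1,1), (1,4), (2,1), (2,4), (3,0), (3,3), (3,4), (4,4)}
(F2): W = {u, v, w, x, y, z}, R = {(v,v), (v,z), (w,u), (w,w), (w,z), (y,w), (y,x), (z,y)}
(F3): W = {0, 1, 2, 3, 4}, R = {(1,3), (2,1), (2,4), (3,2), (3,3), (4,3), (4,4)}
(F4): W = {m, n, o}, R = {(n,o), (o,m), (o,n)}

(F1)

The schema corresponds to a generalized confluence (Geach) condition: ∀x ∃w (xR²w ∧ xRw).
(F1): holds.
(F2): fails — at u but no t with uR²t and uRt.
(F3): fails — at 0 but no w with 0R²w and 0Rw.
(F4): fails — at m but no w with mR²w and mRw.
Valid on: (F1).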